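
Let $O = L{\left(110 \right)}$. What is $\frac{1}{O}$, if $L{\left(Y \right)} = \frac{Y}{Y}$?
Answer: $1$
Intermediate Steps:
$L{\left(Y \right)} = 1$
$O = 1$
$\frac{1}{O} = 1^{-1} = 1$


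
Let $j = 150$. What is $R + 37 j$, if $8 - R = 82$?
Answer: $5476$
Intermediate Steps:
$R = -74$ ($R = 8 - 82 = -74$)
$R + 37 j = -74 + 37 \cdot 150 = -74 + 5550 = 5476$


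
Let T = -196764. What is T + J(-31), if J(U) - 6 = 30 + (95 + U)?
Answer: -196664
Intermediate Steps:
J(U) = 131 + U (J(U) = 6 + (30 + (95 + U)) = 6 + (125 + U) = 131 + U)
T + J(-31) = -196764 + (131 - 31) = -196764 + 100 = -196664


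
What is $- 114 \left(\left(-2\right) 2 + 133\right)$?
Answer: $-14706$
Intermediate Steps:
$- 114 \left(\left(-2\right) 2 + 133\right) = - 114 \left(-4 + 133\right) = \left(-114\right) 129 = -14706$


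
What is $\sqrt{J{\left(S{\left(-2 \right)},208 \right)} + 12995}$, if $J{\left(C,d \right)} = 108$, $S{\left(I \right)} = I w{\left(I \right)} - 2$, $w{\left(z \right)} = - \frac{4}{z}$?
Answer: $\sqrt{13103} \approx 114.47$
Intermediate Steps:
$S{\left(I \right)} = -6$ ($S{\left(I \right)} = I \left(- \frac{4}{I}\right) - 2 = -4 - 2 = -6$)
$\sqrt{J{\left(S{\left(-2 \right)},208 \right)} + 12995} = \sqrt{108 + 12995} = \sqrt{13103}$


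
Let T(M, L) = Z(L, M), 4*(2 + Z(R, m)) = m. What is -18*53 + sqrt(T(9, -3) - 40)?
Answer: -954 + I*sqrt(159)/2 ≈ -954.0 + 6.3048*I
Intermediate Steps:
Z(R, m) = -2 + m/4
T(M, L) = -2 + M/4
-18*53 + sqrt(T(9, -3) - 40) = -18*53 + sqrt((-2 + (1/4)*9) - 40) = -954 + sqrt((-2 + 9/4) - 40) = -954 + sqrt(1/4 - 40) = -954 + sqrt(-159/4) = -954 + I*sqrt(159)/2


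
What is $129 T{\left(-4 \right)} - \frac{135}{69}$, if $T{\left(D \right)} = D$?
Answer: $- \frac{11913}{23} \approx -517.96$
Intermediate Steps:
$129 T{\left(-4 \right)} - \frac{135}{69} = 129 \left(-4\right) - \frac{135}{69} = -516 - \frac{45}{23} = - \frac{11913}{23}$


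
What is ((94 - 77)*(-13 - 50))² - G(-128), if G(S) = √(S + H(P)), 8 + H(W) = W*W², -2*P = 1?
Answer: 1147041 - 33*I*√2/4 ≈ 1.147e+6 - 11.667*I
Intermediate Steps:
P = -½ (P = -½*1 = -½ ≈ -0.50000)
H(W) = -8 + W³ (H(W) = -8 + W*W² = -8 + W³)
G(S) = √(-65/8 + S) (G(S) = √(S + (-8 + (-½)³)) = √(S + (-8 - ⅛)) = √(S - 65/8) = √(-65/8 + S))
((94 - 77)*(-13 - 50))² - G(-128) = ((94 - 77)*(-13 - 50))² - √(-130 + 16*(-128))/4 = (17*(-63))² - √(-130 - 2048)/4 = (-1071)² - √(-2178)/4 = 1147041 - 33*I*√2/4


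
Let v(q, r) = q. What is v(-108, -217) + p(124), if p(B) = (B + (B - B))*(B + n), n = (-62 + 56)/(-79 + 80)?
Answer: 14524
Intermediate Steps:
n = -6 (n = -6/1 = -6*1 = -6)
p(B) = B*(-6 + B) (p(B) = (B + (B - B))*(B - 6) = (B + 0)*(-6 + B) = B*(-6 + B))
v(-108, -217) + p(124) = -108 + 124*(-6 + 124) = -108 + 124*118 = -108 + 14632 = 14524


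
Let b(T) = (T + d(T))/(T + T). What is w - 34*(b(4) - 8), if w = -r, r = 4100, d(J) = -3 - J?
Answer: -15261/4 ≈ -3815.3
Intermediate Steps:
b(T) = -3/(2*T) (b(T) = (T + (-3 - T))/(T + T) = -3*1/(2*T) = -3/(2*T))
w = -4100 (w = -1*4100 = -4100)
w - 34*(b(4) - 8) = -4100 - 34*(-3/2/4 - 8) = -4100 - 34*(-3/2*¼ - 8) = -4100 - 34*(-3/8 - 8) = -4100 - 34*(-67/8) = -4100 + 1139/4 = -15261/4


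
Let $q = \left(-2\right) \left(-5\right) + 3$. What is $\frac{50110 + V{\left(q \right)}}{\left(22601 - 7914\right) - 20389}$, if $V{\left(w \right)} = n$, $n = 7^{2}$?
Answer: $- \frac{50159}{5702} \approx -8.7967$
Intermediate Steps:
$n = 49$
$q = 13$ ($q = 10 + 3 = 13$)
$V{\left(w \right)} = 49$
$\frac{50110 + V{\left(q \right)}}{\left(22601 - 7914\right) - 20389} = \frac{50110 + 49}{\left(22601 - 7914\right) - 20389} = \frac{50159}{\left(22601 - 7914\right) - 20389} = \frac{50159}{14687 - 20389} = \frac{50159}{-5702} = 50159 \left(- \frac{1}{5702}\right) = - \frac{50159}{5702}$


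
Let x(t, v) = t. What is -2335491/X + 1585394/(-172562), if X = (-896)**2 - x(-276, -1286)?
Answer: -838117118095/69291580852 ≈ -12.096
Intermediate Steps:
X = 803092 (X = (-896)**2 - 1*(-276) = 802816 + 276 = 803092)
-2335491/X + 1585394/(-172562) = -2335491/803092 + 1585394/(-172562) = -2335491*1/803092 + 1585394*(-1/172562) = -2335491/803092 - 792697/86281 = -838117118095/69291580852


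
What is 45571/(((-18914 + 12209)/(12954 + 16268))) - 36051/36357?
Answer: -16138659133663/81257895 ≈ -1.9861e+5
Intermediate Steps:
45571/(((-18914 + 12209)/(12954 + 16268))) - 36051/36357 = 45571/((-6705/29222)) - 36051*1/36357 = 45571/((-6705*1/29222)) - 12017/12119 = 45571/(-6705/29222) - 12017/12119 = 45571*(-29222/6705) - 12017/12119 = -1331675762/6705 - 12017/12119 = -16138659133663/81257895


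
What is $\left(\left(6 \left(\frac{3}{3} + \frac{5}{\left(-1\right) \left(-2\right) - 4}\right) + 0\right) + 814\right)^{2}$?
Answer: $648025$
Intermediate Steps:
$\left(\left(6 \left(\frac{3}{3} + \frac{5}{\left(-1\right) \left(-2\right) - 4}\right) + 0\right) + 814\right)^{2} = \left(\left(6 \left(3 \cdot \frac{1}{3} + \frac{5}{2 - 4}\right) + 0\right) + 814\right)^{2} = \left(\left(6 \left(1 + \frac{5}{-2}\right) + 0\right) + 814\right)^{2} = \left(\left(6 \left(1 + 5 \left(- \frac{1}{2}\right)\right) + 0\right) + 814\right)^{2} = \left(\left(6 \left(1 - \frac{5}{2}\right) + 0\right) + 814\right)^{2} = \left(\left(6 \left(- \frac{3}{2}\right) + 0\right) + 814\right)^{2} = \left(\left(-9 + 0\right) + 814\right)^{2} = \left(-9 + 814\right)^{2} = 805^{2} = 648025$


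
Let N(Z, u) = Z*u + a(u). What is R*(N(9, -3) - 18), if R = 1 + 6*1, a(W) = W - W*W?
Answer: -399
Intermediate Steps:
a(W) = W - W**2
N(Z, u) = Z*u + u*(1 - u)
R = 7 (R = 1 + 6 = 7)
R*(N(9, -3) - 18) = 7*(-3*(1 + 9 - 1*(-3)) - 18) = 7*(-3*(1 + 9 + 3) - 18) = 7*(-3*13 - 18) = 7*(-39 - 18) = 7*(-57) = -399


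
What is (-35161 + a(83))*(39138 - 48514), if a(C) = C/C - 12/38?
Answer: 6263599296/19 ≈ 3.2966e+8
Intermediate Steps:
a(C) = 13/19 (a(C) = 1 - 12*1/38 = 1 - 6/19 = 13/19)
(-35161 + a(83))*(39138 - 48514) = (-35161 + 13/19)*(39138 - 48514) = -668046/19*(-9376) = 6263599296/19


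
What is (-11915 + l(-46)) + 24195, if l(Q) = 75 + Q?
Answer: 12309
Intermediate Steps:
(-11915 + l(-46)) + 24195 = (-11915 + (75 - 46)) + 24195 = (-11915 + 29) + 24195 = -11886 + 24195 = 12309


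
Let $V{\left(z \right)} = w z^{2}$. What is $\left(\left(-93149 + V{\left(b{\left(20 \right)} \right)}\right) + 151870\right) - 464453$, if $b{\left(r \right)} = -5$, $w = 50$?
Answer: $-404482$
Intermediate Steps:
$V{\left(z \right)} = 50 z^{2}$
$\left(\left(-93149 + V{\left(b{\left(20 \right)} \right)}\right) + 151870\right) - 464453 = \left(\left(-93149 + 50 \left(-5\right)^{2}\right) + 151870\right) - 464453 = \left(\left(-93149 + 50 \cdot 25\right) + 151870\right) - 464453 = \left(\left(-93149 + 1250\right) + 151870\right) - 464453 = \left(-91899 + 151870\right) - 464453 = 59971 - 464453 = -404482$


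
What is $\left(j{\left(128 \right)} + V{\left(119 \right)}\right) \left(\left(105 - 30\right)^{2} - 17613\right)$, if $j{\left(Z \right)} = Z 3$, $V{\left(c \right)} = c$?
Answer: $-6029964$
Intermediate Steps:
$j{\left(Z \right)} = 3 Z$
$\left(j{\left(128 \right)} + V{\left(119 \right)}\right) \left(\left(105 - 30\right)^{2} - 17613\right) = \left(3 \cdot 128 + 119\right) \left(\left(105 - 30\right)^{2} - 17613\right) = \left(384 + 119\right) \left(75^{2} - 17613\right) = 503 \left(5625 - 17613\right) = 503 \left(-11988\right) = -6029964$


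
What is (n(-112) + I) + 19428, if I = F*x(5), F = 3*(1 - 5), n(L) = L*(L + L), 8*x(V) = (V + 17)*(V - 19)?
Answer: 44978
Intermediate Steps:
x(V) = (-19 + V)*(17 + V)/8 (x(V) = ((V + 17)*(V - 19))/8 = ((17 + V)*(-19 + V))/8 = ((-19 + V)*(17 + V))/8 = (-19 + V)*(17 + V)/8)
n(L) = 2*L² (n(L) = L*(2*L) = 2*L²)
F = -12 (F = 3*(-4) = -12)
I = 462 (I = -12*(-323/8 - ¼*5 + (⅛)*5²) = -12*(-323/8 - 5/4 + (⅛)*25) = -12*(-323/8 - 5/4 + 25/8) = -12*(-77/2) = 462)
(n(-112) + I) + 19428 = (2*(-112)² + 462) + 19428 = (2*12544 + 462) + 19428 = (25088 + 462) + 19428 = 25550 + 19428 = 44978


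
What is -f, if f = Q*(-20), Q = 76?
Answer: 1520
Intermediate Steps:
f = -1520 (f = 76*(-20) = -1520)
-f = -1*(-1520) = 1520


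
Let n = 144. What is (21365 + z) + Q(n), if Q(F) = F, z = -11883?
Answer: 9626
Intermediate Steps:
(21365 + z) + Q(n) = (21365 - 11883) + 144 = 9482 + 144 = 9626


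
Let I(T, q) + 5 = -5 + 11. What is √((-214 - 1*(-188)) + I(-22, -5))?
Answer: 5*I ≈ 5.0*I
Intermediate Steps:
I(T, q) = 1 (I(T, q) = -5 + (-5 + 11) = -5 + 6 = 1)
√((-214 - 1*(-188)) + I(-22, -5)) = √((-214 - 1*(-188)) + 1) = √((-214 + 188) + 1) = √(-26 + 1) = √(-25) = 5*I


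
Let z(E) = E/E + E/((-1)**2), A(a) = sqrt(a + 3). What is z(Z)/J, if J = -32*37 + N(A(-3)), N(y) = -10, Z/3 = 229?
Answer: -344/597 ≈ -0.57621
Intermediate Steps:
Z = 687 (Z = 3*229 = 687)
A(a) = sqrt(3 + a)
J = -1194 (J = -32*37 - 10 = -1184 - 10 = -1194)
z(E) = 1 + E (z(E) = 1 + E/1 = 1 + E*1 = 1 + E)
z(Z)/J = (1 + 687)/(-1194) = 688*(-1/1194) = -344/597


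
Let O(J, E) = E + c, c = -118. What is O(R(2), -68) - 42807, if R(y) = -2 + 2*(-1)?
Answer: -42993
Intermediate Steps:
R(y) = -4 (R(y) = -2 - 2 = -4)
O(J, E) = -118 + E (O(J, E) = E - 118 = -118 + E)
O(R(2), -68) - 42807 = (-118 - 68) - 42807 = -186 - 42807 = -42993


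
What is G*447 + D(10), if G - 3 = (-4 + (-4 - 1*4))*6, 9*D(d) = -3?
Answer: -92530/3 ≈ -30843.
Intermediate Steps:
D(d) = -⅓ (D(d) = (⅑)*(-3) = -⅓)
G = -69 (G = 3 + (-4 + (-4 - 1*4))*6 = 3 + (-4 + (-4 - 4))*6 = 3 + (-4 - 8)*6 = 3 - 12*6 = 3 - 72 = -69)
G*447 + D(10) = -69*447 - ⅓ = -30843 - ⅓ = -92530/3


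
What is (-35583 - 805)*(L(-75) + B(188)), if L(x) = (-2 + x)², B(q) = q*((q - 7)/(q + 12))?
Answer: -5548387658/25 ≈ -2.2194e+8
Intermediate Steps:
B(q) = q*(-7 + q)/(12 + q) (B(q) = q*((-7 + q)/(12 + q)) = q*(-7 + q)/(12 + q))
(-35583 - 805)*(L(-75) + B(188)) = (-35583 - 805)*((-2 - 75)² + 188*(-7 + 188)/(12 + 188)) = -36388*((-77)² + 188*181/200) = -36388*(5929 + 188*(1/200)*181) = -36388*(5929 + 8507/50) = -36388*304957/50 = -5548387658/25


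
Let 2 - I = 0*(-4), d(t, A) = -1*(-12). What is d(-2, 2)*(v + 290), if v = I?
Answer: 3504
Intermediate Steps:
d(t, A) = 12
I = 2 (I = 2 - 0*(-4) = 2 - 1*0 = 2 + 0 = 2)
v = 2
d(-2, 2)*(v + 290) = 12*(2 + 290) = 12*292 = 3504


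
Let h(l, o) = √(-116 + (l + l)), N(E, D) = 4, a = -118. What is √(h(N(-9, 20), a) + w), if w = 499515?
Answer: √(499515 + 6*I*√3) ≈ 706.76 + 0.007*I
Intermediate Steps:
h(l, o) = √(-116 + 2*l)
√(h(N(-9, 20), a) + w) = √(√(-116 + 2*4) + 499515) = √(√(-116 + 8) + 499515) = √(√(-108) + 499515) = √(6*I*√3 + 499515) = √(499515 + 6*I*√3)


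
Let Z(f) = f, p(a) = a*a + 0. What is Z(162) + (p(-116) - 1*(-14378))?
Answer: 27996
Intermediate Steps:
p(a) = a² (p(a) = a² + 0 = a²)
Z(162) + (p(-116) - 1*(-14378)) = 162 + ((-116)² - 1*(-14378)) = 162 + (13456 + 14378) = 162 + 27834 = 27996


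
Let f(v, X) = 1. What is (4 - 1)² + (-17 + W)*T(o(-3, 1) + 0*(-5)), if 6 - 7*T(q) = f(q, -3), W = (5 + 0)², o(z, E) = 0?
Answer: 103/7 ≈ 14.714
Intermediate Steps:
W = 25 (W = 5² = 25)
T(q) = 5/7 (T(q) = 6/7 - ⅐*1 = 6/7 - ⅐ = 5/7)
(4 - 1)² + (-17 + W)*T(o(-3, 1) + 0*(-5)) = (4 - 1)² + (-17 + 25)*(5/7) = 3² + 8*(5/7) = 9 + 40/7 = 103/7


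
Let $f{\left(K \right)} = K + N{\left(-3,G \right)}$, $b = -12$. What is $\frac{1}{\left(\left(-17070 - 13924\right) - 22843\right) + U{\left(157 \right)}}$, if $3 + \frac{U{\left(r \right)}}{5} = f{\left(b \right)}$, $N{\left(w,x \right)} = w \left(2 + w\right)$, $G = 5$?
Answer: $- \frac{1}{53897} \approx -1.8554 \cdot 10^{-5}$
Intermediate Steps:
$f{\left(K \right)} = 3 + K$ ($f{\left(K \right)} = K - 3 \left(2 - 3\right) = K - -3 = K + 3 = 3 + K$)
$U{\left(r \right)} = -60$ ($U{\left(r \right)} = -15 + 5 \left(3 - 12\right) = -15 + 5 \left(-9\right) = -15 - 45 = -60$)
$\frac{1}{\left(\left(-17070 - 13924\right) - 22843\right) + U{\left(157 \right)}} = \frac{1}{\left(\left(-17070 - 13924\right) - 22843\right) - 60} = \frac{1}{\left(-30994 - 22843\right) - 60} = \frac{1}{-53837 - 60} = \frac{1}{-53897} = - \frac{1}{53897}$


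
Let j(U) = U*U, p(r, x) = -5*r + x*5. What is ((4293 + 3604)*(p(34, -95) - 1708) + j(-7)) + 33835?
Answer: -18547757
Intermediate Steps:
p(r, x) = -5*r + 5*x
j(U) = U**2
((4293 + 3604)*(p(34, -95) - 1708) + j(-7)) + 33835 = ((4293 + 3604)*((-5*34 + 5*(-95)) - 1708) + (-7)**2) + 33835 = (7897*((-170 - 475) - 1708) + 49) + 33835 = (7897*(-645 - 1708) + 49) + 33835 = (7897*(-2353) + 49) + 33835 = (-18581641 + 49) + 33835 = -18581592 + 33835 = -18547757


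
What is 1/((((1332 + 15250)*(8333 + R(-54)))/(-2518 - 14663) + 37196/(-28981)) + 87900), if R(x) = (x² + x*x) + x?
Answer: 497922561/36985530372862 ≈ 1.3463e-5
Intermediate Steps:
R(x) = x + 2*x² (R(x) = (x² + x²) + x = 2*x² + x = x + 2*x²)
1/((((1332 + 15250)*(8333 + R(-54)))/(-2518 - 14663) + 37196/(-28981)) + 87900) = 1/((((1332 + 15250)*(8333 - 54*(1 + 2*(-54))))/(-2518 - 14663) + 37196/(-28981)) + 87900) = 1/(((16582*(8333 - 54*(1 - 108)))/(-17181) + 37196*(-1/28981)) + 87900) = 1/(((16582*(8333 - 54*(-107)))*(-1/17181) - 37196/28981) + 87900) = 1/(((16582*(8333 + 5778))*(-1/17181) - 37196/28981) + 87900) = 1/(((16582*14111)*(-1/17181) - 37196/28981) + 87900) = 1/((233988602*(-1/17181) - 37196/28981) + 87900) = 1/((-233988602/17181 - 37196/28981) + 87900) = 1/(-6781862739038/497922561 + 87900) = 1/(36985530372862/497922561) = 497922561/36985530372862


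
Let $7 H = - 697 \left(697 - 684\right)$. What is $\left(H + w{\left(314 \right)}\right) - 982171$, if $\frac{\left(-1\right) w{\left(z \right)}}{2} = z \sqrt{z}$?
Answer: $- \frac{6884258}{7} - 628 \sqrt{314} \approx -9.9459 \cdot 10^{5}$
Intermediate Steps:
$w{\left(z \right)} = - 2 z^{\frac{3}{2}}$ ($w{\left(z \right)} = - 2 z \sqrt{z} = - 2 z^{\frac{3}{2}}$)
$H = - \frac{9061}{7}$ ($H = \frac{\left(-697\right) \left(697 - 684\right)}{7} = \frac{\left(-697\right) 13}{7} = \frac{1}{7} \left(-9061\right) = - \frac{9061}{7} \approx -1294.4$)
$\left(H + w{\left(314 \right)}\right) - 982171 = \left(- \frac{9061}{7} - 2 \cdot 314^{\frac{3}{2}}\right) - 982171 = \left(- \frac{9061}{7} - 2 \cdot 314 \sqrt{314}\right) - 982171 = \left(- \frac{9061}{7} - 628 \sqrt{314}\right) - 982171 = - \frac{6884258}{7} - 628 \sqrt{314}$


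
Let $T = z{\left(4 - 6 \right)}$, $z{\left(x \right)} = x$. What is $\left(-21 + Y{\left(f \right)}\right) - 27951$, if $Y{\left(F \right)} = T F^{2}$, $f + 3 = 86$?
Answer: $-41750$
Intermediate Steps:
$f = 83$ ($f = -3 + 86 = 83$)
$T = -2$ ($T = 4 - 6 = -2$)
$Y{\left(F \right)} = - 2 F^{2}$
$\left(-21 + Y{\left(f \right)}\right) - 27951 = \left(-21 - 2 \cdot 83^{2}\right) - 27951 = \left(-21 - 13778\right) - 27951 = -13799 - 27951 = -41750$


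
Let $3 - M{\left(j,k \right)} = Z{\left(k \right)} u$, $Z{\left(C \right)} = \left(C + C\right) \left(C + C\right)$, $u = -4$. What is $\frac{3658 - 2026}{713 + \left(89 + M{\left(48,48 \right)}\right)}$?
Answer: $\frac{1632}{37669} \approx 0.043325$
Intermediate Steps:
$Z{\left(C \right)} = 4 C^{2}$ ($Z{\left(C \right)} = 2 C 2 C = 4 C^{2}$)
$M{\left(j,k \right)} = 3 + 16 k^{2}$ ($M{\left(j,k \right)} = 3 - 4 k^{2} \left(-4\right) = 3 - - 16 k^{2} = 3 + 16 k^{2}$)
$\frac{3658 - 2026}{713 + \left(89 + M{\left(48,48 \right)}\right)} = \frac{3658 - 2026}{713 + \left(89 + \left(3 + 16 \cdot 48^{2}\right)\right)} = \frac{1632}{713 + \left(89 + \left(3 + 16 \cdot 2304\right)\right)} = \frac{1632}{713 + \left(89 + \left(3 + 36864\right)\right)} = \frac{1632}{713 + \left(89 + 36867\right)} = \frac{1632}{713 + 36956} = \frac{1632}{37669}$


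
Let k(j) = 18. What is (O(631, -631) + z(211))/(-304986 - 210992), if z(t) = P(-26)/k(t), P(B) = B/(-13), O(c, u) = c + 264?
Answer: -4028/2321901 ≈ -0.0017348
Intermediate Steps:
O(c, u) = 264 + c
P(B) = -B/13 (P(B) = B*(-1/13) = -B/13)
z(t) = ⅑ (z(t) = -1/13*(-26)/18 = 2*(1/18) = ⅑)
(O(631, -631) + z(211))/(-304986 - 210992) = ((264 + 631) + ⅑)/(-304986 - 210992) = (895 + ⅑)/(-515978) = (8056/9)*(-1/515978) = -4028/2321901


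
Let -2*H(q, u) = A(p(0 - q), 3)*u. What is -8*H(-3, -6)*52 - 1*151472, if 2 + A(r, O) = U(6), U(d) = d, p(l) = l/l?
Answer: -156464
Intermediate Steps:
p(l) = 1
A(r, O) = 4 (A(r, O) = -2 + 6 = 4)
H(q, u) = -2*u
-8*H(-3, -6)*52 - 1*151472 = -(-16)*(-6)*52 - 1*151472 = -8*12*52 - 151472 = -96*52 - 151472 = -4992 - 151472 = -156464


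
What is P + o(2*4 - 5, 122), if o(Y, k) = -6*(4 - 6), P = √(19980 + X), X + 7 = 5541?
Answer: 12 + √25514 ≈ 171.73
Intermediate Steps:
X = 5534 (X = -7 + 5541 = 5534)
P = √25514 (P = √(19980 + 5534) = √25514 ≈ 159.73)
o(Y, k) = 12 (o(Y, k) = -6*(-2) = 12)
P + o(2*4 - 5, 122) = √25514 + 12 = 12 + √25514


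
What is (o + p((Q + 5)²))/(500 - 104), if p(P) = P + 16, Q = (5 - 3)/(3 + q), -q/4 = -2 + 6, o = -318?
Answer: -4279/6084 ≈ -0.70332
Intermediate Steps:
q = -16 (q = -4*(-2 + 6) = -4*4 = -16)
Q = -2/13 (Q = (5 - 3)/(3 - 16) = 2/(-13) = 2*(-1/13) = -2/13 ≈ -0.15385)
p(P) = 16 + P
(o + p((Q + 5)²))/(500 - 104) = (-318 + (16 + (-2/13 + 5)²))/(500 - 104) = (-318 + (16 + (63/13)²))/396 = (-318 + (16 + 3969/169))*(1/396) = (-318 + 6673/169)*(1/396) = -47069/169*1/396 = -4279/6084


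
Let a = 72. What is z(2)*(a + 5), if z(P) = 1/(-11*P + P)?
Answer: -77/20 ≈ -3.8500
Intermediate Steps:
z(P) = -1/(10*P) (z(P) = 1/(-10*P) = -1/(10*P))
z(2)*(a + 5) = (-⅒/2)*(72 + 5) = -⅒*½*77 = -1/20*77 = -77/20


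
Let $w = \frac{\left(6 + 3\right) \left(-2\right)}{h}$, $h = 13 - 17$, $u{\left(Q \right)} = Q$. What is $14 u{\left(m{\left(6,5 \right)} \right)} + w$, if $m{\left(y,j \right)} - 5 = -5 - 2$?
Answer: $- \frac{47}{2} \approx -23.5$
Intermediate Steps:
$m{\left(y,j \right)} = -2$ ($m{\left(y,j \right)} = 5 - 7 = -2$)
$h = -4$
$w = \frac{9}{2}$ ($w = \frac{\left(6 + 3\right) \left(-2\right)}{-4} = 9 \left(-2\right) \left(- \frac{1}{4}\right) = \left(-18\right) \left(- \frac{1}{4}\right) = \frac{9}{2} \approx 4.5$)
$14 u{\left(m{\left(6,5 \right)} \right)} + w = 14 \left(-2\right) + \frac{9}{2} = -28 + \frac{9}{2} = - \frac{47}{2}$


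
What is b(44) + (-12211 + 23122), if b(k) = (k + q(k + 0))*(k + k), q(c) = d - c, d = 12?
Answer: 11967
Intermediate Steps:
q(c) = 12 - c
b(k) = 24*k (b(k) = (k + (12 - (k + 0)))*(k + k) = (k + (12 - k))*(2*k) = 12*(2*k) = 24*k)
b(44) + (-12211 + 23122) = 24*44 + (-12211 + 23122) = 1056 + 10911 = 11967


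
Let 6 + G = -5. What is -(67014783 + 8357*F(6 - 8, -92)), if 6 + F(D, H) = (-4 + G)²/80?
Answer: -1071810321/16 ≈ -6.6988e+7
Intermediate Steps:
G = -11 (G = -6 - 5 = -11)
F(D, H) = -51/16 (F(D, H) = -6 + (-4 - 11)²/80 = -6 + (-15)²*(1/80) = -6 + 225*(1/80) = -6 + 45/16 = -51/16)
-(67014783 + 8357*F(6 - 8, -92)) = -8357/(1/(8019 - 51/16)) = -8357/(1/(128253/16)) = -8357/16/128253 = -8357*128253/16 = -1071810321/16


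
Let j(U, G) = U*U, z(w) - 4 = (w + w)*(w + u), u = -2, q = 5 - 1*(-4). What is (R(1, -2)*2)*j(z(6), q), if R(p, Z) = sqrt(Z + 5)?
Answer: 5408*sqrt(3) ≈ 9366.9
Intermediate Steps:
q = 9 (q = 5 + 4 = 9)
R(p, Z) = sqrt(5 + Z)
z(w) = 4 + 2*w*(-2 + w) (z(w) = 4 + (w + w)*(w - 2) = 4 + (2*w)*(-2 + w) = 4 + 2*w*(-2 + w))
j(U, G) = U**2
(R(1, -2)*2)*j(z(6), q) = (sqrt(5 - 2)*2)*(4 - 4*6 + 2*6**2)**2 = (sqrt(3)*2)*(4 - 24 + 2*36)**2 = (2*sqrt(3))*(4 - 24 + 72)**2 = (2*sqrt(3))*52**2 = (2*sqrt(3))*2704 = 5408*sqrt(3)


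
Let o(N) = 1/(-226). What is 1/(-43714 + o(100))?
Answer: -226/9879365 ≈ -2.2876e-5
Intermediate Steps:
o(N) = -1/226
1/(-43714 + o(100)) = 1/(-43714 - 1/226) = 1/(-9879365/226) = -226/9879365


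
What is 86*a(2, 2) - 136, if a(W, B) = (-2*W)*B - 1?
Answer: -910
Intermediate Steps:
a(W, B) = -1 - 2*B*W (a(W, B) = -2*B*W - 1 = -1 - 2*B*W)
86*a(2, 2) - 136 = 86*(-1 - 2*2*2) - 136 = 86*(-1 - 8) - 136 = 86*(-9) - 136 = -774 - 136 = -910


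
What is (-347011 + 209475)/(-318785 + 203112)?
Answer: 137536/115673 ≈ 1.1890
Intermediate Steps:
(-347011 + 209475)/(-318785 + 203112) = -137536/(-115673) = -137536*(-1/115673) = 137536/115673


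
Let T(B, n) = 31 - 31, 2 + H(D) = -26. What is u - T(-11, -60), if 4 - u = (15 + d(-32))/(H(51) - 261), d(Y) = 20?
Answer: 1191/289 ≈ 4.1211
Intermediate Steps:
H(D) = -28 (H(D) = -2 - 26 = -28)
u = 1191/289 (u = 4 - (15 + 20)/(-28 - 261) = 4 - 35/(-289) = 4 - 35*(-1)/289 = 4 - 1*(-35/289) = 4 + 35/289 = 1191/289 ≈ 4.1211)
T(B, n) = 0
u - T(-11, -60) = 1191/289 - 1*0 = 1191/289 + 0 = 1191/289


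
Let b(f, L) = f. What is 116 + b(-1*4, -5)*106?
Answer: -308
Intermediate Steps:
116 + b(-1*4, -5)*106 = 116 - 1*4*106 = 116 - 4*106 = 116 - 424 = -308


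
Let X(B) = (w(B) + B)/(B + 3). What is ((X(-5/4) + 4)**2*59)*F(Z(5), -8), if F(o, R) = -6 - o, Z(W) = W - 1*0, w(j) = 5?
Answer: -1200001/49 ≈ -24490.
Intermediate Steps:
X(B) = (5 + B)/(3 + B) (X(B) = (5 + B)/(B + 3) = (5 + B)/(3 + B))
Z(W) = W (Z(W) = W + 0 = W)
((X(-5/4) + 4)**2*59)*F(Z(5), -8) = (((5 - 5/4)/(3 - 5/4) + 4)**2*59)*(-6 - 1*5) = (((5 - 5*1/4)/(3 - 5*1/4) + 4)**2*59)*(-6 - 5) = (((5 - 5/4)/(3 - 5/4) + 4)**2*59)*(-11) = (((15/4)/(7/4) + 4)**2*59)*(-11) = (((4/7)*(15/4) + 4)**2*59)*(-11) = ((15/7 + 4)**2*59)*(-11) = ((43/7)**2*59)*(-11) = ((1849/49)*59)*(-11) = (109091/49)*(-11) = -1200001/49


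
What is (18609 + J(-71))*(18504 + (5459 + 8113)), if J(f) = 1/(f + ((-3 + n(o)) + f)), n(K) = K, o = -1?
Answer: 43573850694/73 ≈ 5.9690e+8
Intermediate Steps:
J(f) = 1/(-4 + 2*f) (J(f) = 1/(f + ((-3 - 1) + f)) = 1/(f + (-4 + f)) = 1/(-4 + 2*f))
(18609 + J(-71))*(18504 + (5459 + 8113)) = (18609 + 1/(2*(-2 - 71)))*(18504 + (5459 + 8113)) = (18609 + (½)/(-73))*(18504 + 13572) = (18609 + (½)*(-1/73))*32076 = (18609 - 1/146)*32076 = (2716913/146)*32076 = 43573850694/73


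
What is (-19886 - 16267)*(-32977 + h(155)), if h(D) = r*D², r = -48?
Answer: 42883857081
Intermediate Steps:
h(D) = -48*D²
(-19886 - 16267)*(-32977 + h(155)) = (-19886 - 16267)*(-32977 - 48*155²) = -36153*(-32977 - 48*24025) = -36153*(-32977 - 1153200) = -36153*(-1186177) = 42883857081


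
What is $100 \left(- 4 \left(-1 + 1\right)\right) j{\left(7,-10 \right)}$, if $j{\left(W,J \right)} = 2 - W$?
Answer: $0$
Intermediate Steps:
$100 \left(- 4 \left(-1 + 1\right)\right) j{\left(7,-10 \right)} = 100 \left(- 4 \left(-1 + 1\right)\right) \left(2 - 7\right) = 100 \left(\left(-4\right) 0\right) \left(2 - 7\right) = 100 \cdot 0 \left(-5\right) = 0 \left(-5\right) = 0$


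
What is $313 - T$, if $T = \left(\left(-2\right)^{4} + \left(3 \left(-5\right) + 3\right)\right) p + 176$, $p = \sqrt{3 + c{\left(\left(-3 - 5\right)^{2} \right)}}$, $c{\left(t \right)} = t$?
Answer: $137 - 4 \sqrt{67} \approx 104.26$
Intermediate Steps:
$p = \sqrt{67}$ ($p = \sqrt{3 + \left(-3 - 5\right)^{2}} = \sqrt{3 + \left(-8\right)^{2}} = \sqrt{3 + 64} = \sqrt{67} \approx 8.1853$)
$T = 176 + 4 \sqrt{67}$ ($T = \left(\left(-2\right)^{4} + \left(3 \left(-5\right) + 3\right)\right) \sqrt{67} + 176 = \left(16 + \left(-15 + 3\right)\right) \sqrt{67} + 176 = \left(16 - 12\right) \sqrt{67} + 176 = 4 \sqrt{67} + 176 = 176 + 4 \sqrt{67} \approx 208.74$)
$313 - T = 313 - \left(176 + 4 \sqrt{67}\right) = 137 - 4 \sqrt{67}$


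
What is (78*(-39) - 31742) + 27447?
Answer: -7337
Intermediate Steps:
(78*(-39) - 31742) + 27447 = (-3042 - 31742) + 27447 = -34784 + 27447 = -7337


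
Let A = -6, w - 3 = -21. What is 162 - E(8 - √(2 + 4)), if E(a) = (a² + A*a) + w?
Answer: 158 + 10*√6 ≈ 182.49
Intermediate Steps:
w = -18 (w = 3 - 21 = -18)
E(a) = -18 + a² - 6*a (E(a) = (a² - 6*a) - 18 = -18 + a² - 6*a)
162 - E(8 - √(2 + 4)) = 162 - (-18 + (8 - √(2 + 4))² - 6*(8 - √(2 + 4))) = 162 - (-18 + (8 - √6)² - 6*(8 - √6)) = 162 - (-18 + (8 - √6)² + (-48 + 6*√6)) = 162 - (-66 + (8 - √6)² + 6*√6) = 162 + (66 - (8 - √6)² - 6*√6) = 228 - (8 - √6)² - 6*√6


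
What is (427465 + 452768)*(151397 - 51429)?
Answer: 87995132544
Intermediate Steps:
(427465 + 452768)*(151397 - 51429) = 880233*99968 = 87995132544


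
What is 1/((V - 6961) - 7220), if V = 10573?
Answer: -1/3608 ≈ -0.00027716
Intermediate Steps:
1/((V - 6961) - 7220) = 1/((10573 - 6961) - 7220) = 1/(3612 - 7220) = 1/(-3608) = -1/3608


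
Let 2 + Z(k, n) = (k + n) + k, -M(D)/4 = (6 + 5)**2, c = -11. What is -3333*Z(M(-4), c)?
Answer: 3269673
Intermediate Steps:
M(D) = -484 (M(D) = -4*(6 + 5)**2 = -4*11**2 = -4*121 = -484)
Z(k, n) = -2 + n + 2*k (Z(k, n) = -2 + ((k + n) + k) = -2 + (n + 2*k) = -2 + n + 2*k)
-3333*Z(M(-4), c) = -3333*(-2 - 11 + 2*(-484)) = -3333*(-2 - 11 - 968) = -3333*(-981) = 3269673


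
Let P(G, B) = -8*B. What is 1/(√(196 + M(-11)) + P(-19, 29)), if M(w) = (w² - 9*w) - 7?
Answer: -232/53415 - √409/53415 ≈ -0.0047220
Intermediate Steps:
M(w) = -7 + w² - 9*w
1/(√(196 + M(-11)) + P(-19, 29)) = 1/(√(196 + (-7 + (-11)² - 9*(-11))) - 8*29) = 1/(√(196 + (-7 + 121 + 99)) - 232) = 1/(√(196 + 213) - 232) = 1/(√409 - 232) = 1/(-232 + √409)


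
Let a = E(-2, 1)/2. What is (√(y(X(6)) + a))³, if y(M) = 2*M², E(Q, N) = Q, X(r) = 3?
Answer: 17*√17 ≈ 70.093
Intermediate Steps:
a = -1 (a = -2/2 = -2*½ = -1)
(√(y(X(6)) + a))³ = (√(2*3² - 1))³ = (√(2*9 - 1))³ = (√(18 - 1))³ = (√17)³ = 17*√17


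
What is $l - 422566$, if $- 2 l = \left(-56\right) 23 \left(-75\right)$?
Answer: $-470866$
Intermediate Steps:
$l = -48300$ ($l = - \frac{\left(-56\right) 23 \left(-75\right)}{2} = - \frac{\left(-1288\right) \left(-75\right)}{2} = \left(- \frac{1}{2}\right) 96600 = -48300$)
$l - 422566 = -48300 - 422566 = -470866$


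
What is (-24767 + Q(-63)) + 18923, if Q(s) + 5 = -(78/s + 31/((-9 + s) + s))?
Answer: -5525918/945 ≈ -5847.5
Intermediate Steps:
Q(s) = -5 - 78/s - 31/(-9 + 2*s) (Q(s) = -5 - (78/s + 31/((-9 + s) + s)) = -5 - (78/s + 31/(-9 + 2*s)) = -5 - (31/(-9 + 2*s) + 78/s) = -5 + (-78/s - 31/(-9 + 2*s)) = -5 - 78/s - 31/(-9 + 2*s))
(-24767 + Q(-63)) + 18923 = (-24767 + 2*(351 - 71*(-63) - 5*(-63)**2)/(-63*(-9 + 2*(-63)))) + 18923 = (-24767 + 2*(-1/63)*(351 + 4473 - 5*3969)/(-9 - 126)) + 18923 = (-24767 + 2*(-1/63)*(351 + 4473 - 19845)/(-135)) + 18923 = (-24767 + 2*(-1/63)*(-1/135)*(-15021)) + 18923 = (-24767 - 3338/945) + 18923 = -23408153/945 + 18923 = -5525918/945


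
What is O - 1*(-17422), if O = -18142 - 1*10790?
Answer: -11510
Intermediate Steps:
O = -28932 (O = -18142 - 10790 = -28932)
O - 1*(-17422) = -28932 - 1*(-17422) = -28932 + 17422 = -11510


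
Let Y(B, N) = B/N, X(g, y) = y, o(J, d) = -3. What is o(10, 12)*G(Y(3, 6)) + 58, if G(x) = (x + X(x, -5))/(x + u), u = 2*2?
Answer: 61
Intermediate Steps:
u = 4
G(x) = (-5 + x)/(4 + x) (G(x) = (x - 5)/(x + 4) = (-5 + x)/(4 + x))
o(10, 12)*G(Y(3, 6)) + 58 = -3*(-5 + 3/6)/(4 + 3/6) + 58 = -3*(-5 + 3*(1/6))/(4 + 3*(1/6)) + 58 = -3*(-5 + 1/2)/(4 + 1/2) + 58 = -3*(-9)/(9/2*2) + 58 = -2*(-9)/(3*2) + 58 = -3*(-1) + 58 = 3 + 58 = 61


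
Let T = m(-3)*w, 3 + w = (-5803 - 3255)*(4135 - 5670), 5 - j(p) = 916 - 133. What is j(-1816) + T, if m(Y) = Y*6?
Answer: -250273264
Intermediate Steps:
j(p) = -778 (j(p) = 5 - (916 - 133) = 5 - 1*783 = 5 - 783 = -778)
w = 13904027 (w = -3 + (-5803 - 3255)*(4135 - 5670) = -3 - 9058*(-1535) = -3 + 13904030 = 13904027)
m(Y) = 6*Y
T = -250272486 (T = (6*(-3))*13904027 = -18*13904027 = -250272486)
j(-1816) + T = -778 - 250272486 = -250273264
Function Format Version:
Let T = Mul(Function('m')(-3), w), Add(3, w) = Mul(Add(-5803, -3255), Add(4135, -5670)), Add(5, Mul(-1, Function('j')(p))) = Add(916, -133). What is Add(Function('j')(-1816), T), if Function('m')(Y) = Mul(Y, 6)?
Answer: -250273264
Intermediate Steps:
Function('j')(p) = -778 (Function('j')(p) = Add(5, Mul(-1, Add(916, -133))) = Add(5, Mul(-1, 783)) = Add(5, -783) = -778)
w = 13904027 (w = Add(-3, Mul(Add(-5803, -3255), Add(4135, -5670))) = Add(-3, Mul(-9058, -1535)) = Add(-3, 13904030) = 13904027)
Function('m')(Y) = Mul(6, Y)
T = -250272486 (T = Mul(Mul(6, -3), 13904027) = Mul(-18, 13904027) = -250272486)
Add(Function('j')(-1816), T) = Add(-778, -250272486) = -250273264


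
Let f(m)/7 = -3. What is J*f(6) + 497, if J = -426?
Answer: 9443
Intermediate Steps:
f(m) = -21 (f(m) = 7*(-3) = -21)
J*f(6) + 497 = -426*(-21) + 497 = 8946 + 497 = 9443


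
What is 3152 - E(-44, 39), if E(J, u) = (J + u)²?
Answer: 3127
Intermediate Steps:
3152 - E(-44, 39) = 3152 - (-44 + 39)² = 3152 - 1*(-5)² = 3152 - 1*25 = 3152 - 25 = 3127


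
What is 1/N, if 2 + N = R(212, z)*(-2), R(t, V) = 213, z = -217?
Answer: -1/428 ≈ -0.0023364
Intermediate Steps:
N = -428 (N = -2 + 213*(-2) = -2 - 426 = -428)
1/N = 1/(-428) = -1/428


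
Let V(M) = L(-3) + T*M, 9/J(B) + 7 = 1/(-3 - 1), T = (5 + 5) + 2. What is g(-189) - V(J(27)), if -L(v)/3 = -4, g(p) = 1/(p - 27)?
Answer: 18115/6264 ≈ 2.8919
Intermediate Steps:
T = 12 (T = 10 + 2 = 12)
g(p) = 1/(-27 + p)
J(B) = -36/29 (J(B) = 9/(-7 + 1/(-3 - 1)) = 9/(-7 + 1/(-4)) = 9/(-7 - ¼) = 9/(-29/4) = 9*(-4/29) = -36/29)
L(v) = 12 (L(v) = -3*(-4) = 12)
V(M) = 12 + 12*M
g(-189) - V(J(27)) = 1/(-27 - 189) - (12 + 12*(-36/29)) = 1/(-216) - (12 - 432/29) = -1/216 - 1*(-84/29) = -1/216 + 84/29 = 18115/6264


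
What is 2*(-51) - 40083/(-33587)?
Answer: -3385791/33587 ≈ -100.81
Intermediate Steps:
2*(-51) - 40083/(-33587) = -102 - 40083*(-1/33587) = -102 + 40083/33587 = -3385791/33587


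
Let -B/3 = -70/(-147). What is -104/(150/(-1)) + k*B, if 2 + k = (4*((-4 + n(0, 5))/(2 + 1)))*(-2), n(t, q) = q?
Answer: 184/25 ≈ 7.3600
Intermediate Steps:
B = -10/7 (B = -(-210)/(-147) = -(-210)*(-1)/147 = -3*10/21 = -10/7 ≈ -1.4286)
k = -14/3 (k = -2 + (4*((-4 + 5)/(2 + 1)))*(-2) = -2 + (4*(1/3))*(-2) = -2 + (4/3)*(-2) = -2 - 8/3 = -14/3 ≈ -4.6667)
-104/(150/(-1)) + k*B = -104/(150/(-1)) - 14/3*(-10/7) = -104/(150*(-1)) + 20/3 = -104/(-150) + 20/3 = -104*(-1/150) + 20/3 = 52/75 + 20/3 = 184/25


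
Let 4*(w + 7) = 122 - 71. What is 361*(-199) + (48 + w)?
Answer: -287141/4 ≈ -71785.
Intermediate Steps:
w = 23/4 (w = -7 + (122 - 71)/4 = -7 + (¼)*51 = -7 + 51/4 = 23/4 ≈ 5.7500)
361*(-199) + (48 + w) = 361*(-199) + (48 + 23/4) = -71839 + 215/4 = -287141/4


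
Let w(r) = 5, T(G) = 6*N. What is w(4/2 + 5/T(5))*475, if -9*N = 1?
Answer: 2375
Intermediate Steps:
N = -1/9 (N = -1/9*1 = -1/9 ≈ -0.11111)
T(G) = -2/3 (T(G) = 6*(-1/9) = -2/3)
w(4/2 + 5/T(5))*475 = 5*475 = 2375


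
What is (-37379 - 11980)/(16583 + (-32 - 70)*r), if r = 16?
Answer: -49359/14951 ≈ -3.3014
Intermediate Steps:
(-37379 - 11980)/(16583 + (-32 - 70)*r) = (-37379 - 11980)/(16583 + (-32 - 70)*16) = -49359/(16583 - 102*16) = -49359/(16583 - 1632) = -49359/14951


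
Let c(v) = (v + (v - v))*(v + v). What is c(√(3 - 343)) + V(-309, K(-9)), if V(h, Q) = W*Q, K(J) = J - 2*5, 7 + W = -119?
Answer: 1714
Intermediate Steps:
W = -126 (W = -7 - 119 = -126)
K(J) = -10 + J (K(J) = J - 10 = -10 + J)
V(h, Q) = -126*Q
c(v) = 2*v² (c(v) = (v + 0)*(2*v) = v*(2*v) = 2*v²)
c(√(3 - 343)) + V(-309, K(-9)) = 2*(√(3 - 343))² - 126*(-10 - 9) = 2*(√(-340))² - 126*(-19) = 2*(2*I*√85)² + 2394 = 2*(-340) + 2394 = -680 + 2394 = 1714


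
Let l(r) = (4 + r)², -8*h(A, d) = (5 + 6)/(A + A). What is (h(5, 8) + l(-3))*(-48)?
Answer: -207/5 ≈ -41.400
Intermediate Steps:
h(A, d) = -11/(16*A) (h(A, d) = -(5 + 6)/(8*(A + A)) = -11/(8*(2*A)) = -11*1/(2*A)/8 = -11/(16*A))
(h(5, 8) + l(-3))*(-48) = (-11/16/5 + (4 - 3)²)*(-48) = (-11/16*⅕ + 1²)*(-48) = (-11/80 + 1)*(-48) = (69/80)*(-48) = -207/5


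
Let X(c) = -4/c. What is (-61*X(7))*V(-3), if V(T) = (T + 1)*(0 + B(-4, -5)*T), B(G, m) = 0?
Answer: 0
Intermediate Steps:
V(T) = 0 (V(T) = (T + 1)*(0 + 0*T) = (1 + T)*(0 + 0) = (1 + T)*0 = 0)
(-61*X(7))*V(-3) = -(-244)/7*0 = -61*(-4/7)*0 = (244/7)*0 = 0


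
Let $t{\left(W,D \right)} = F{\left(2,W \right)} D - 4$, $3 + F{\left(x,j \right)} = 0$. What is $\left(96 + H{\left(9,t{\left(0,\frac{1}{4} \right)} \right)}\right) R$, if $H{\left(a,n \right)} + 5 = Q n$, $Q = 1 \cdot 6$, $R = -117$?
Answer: $- \frac{14625}{2} \approx -7312.5$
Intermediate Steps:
$F{\left(x,j \right)} = -3$ ($F{\left(x,j \right)} = -3 + 0 = -3$)
$Q = 6$
$t{\left(W,D \right)} = -4 - 3 D$ ($t{\left(W,D \right)} = - 3 D - 4 = -4 - 3 D$)
$H{\left(a,n \right)} = -5 + 6 n$
$\left(96 + H{\left(9,t{\left(0,\frac{1}{4} \right)} \right)}\right) R = \left(96 + \left(-5 + 6 \left(-4 - \frac{3}{4}\right)\right)\right) \left(-117\right) = \left(96 + \left(-5 + 6 \left(- \frac{19}{4}\right)\right)\right) \left(-117\right) = \left(96 - \frac{67}{2}\right) \left(-117\right) = \frac{125}{2} \left(-117\right) = - \frac{14625}{2}$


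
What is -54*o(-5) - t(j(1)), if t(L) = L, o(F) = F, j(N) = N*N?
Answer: 269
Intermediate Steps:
j(N) = N**2
-54*o(-5) - t(j(1)) = -54*(-5) - 1*1**2 = 270 - 1*1 = 270 - 1 = 269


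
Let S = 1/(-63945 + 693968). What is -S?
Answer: -1/630023 ≈ -1.5872e-6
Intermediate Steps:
S = 1/630023 ≈ 1.5872e-6
-S = -1*1/630023 = -1/630023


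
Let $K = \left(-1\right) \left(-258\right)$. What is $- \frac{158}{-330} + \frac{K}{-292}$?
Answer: $- \frac{9751}{24090} \approx -0.40477$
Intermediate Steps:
$K = 258$
$- \frac{158}{-330} + \frac{K}{-292} = - \frac{158}{-330} + \frac{258}{-292} = \left(-158\right) \left(- \frac{1}{330}\right) + 258 \left(- \frac{1}{292}\right) = \frac{79}{165} - \frac{129}{146} = - \frac{9751}{24090}$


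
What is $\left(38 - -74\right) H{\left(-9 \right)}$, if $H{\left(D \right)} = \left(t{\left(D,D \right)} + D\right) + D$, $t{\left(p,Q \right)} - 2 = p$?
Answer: $-2800$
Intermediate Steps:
$t{\left(p,Q \right)} = 2 + p$
$H{\left(D \right)} = 2 + 3 D$ ($H{\left(D \right)} = \left(\left(2 + D\right) + D\right) + D = \left(2 + 2 D\right) + D = 2 + 3 D$)
$\left(38 - -74\right) H{\left(-9 \right)} = \left(38 - -74\right) \left(2 + 3 \left(-9\right)\right) = \left(38 + 74\right) \left(2 - 27\right) = 112 \left(-25\right) = -2800$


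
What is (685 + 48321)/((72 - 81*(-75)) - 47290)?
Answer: -49006/41143 ≈ -1.1911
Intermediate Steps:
(685 + 48321)/((72 - 81*(-75)) - 47290) = 49006/((72 + 6075) - 47290) = 49006/(6147 - 47290) = 49006/(-41143) = 49006*(-1/41143) = -49006/41143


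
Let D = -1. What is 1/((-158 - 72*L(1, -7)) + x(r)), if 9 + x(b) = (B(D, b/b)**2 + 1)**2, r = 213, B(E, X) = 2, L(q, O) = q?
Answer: -1/214 ≈ -0.0046729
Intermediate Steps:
x(b) = 16 (x(b) = -9 + (2**2 + 1)**2 = -9 + (4 + 1)**2 = -9 + 5**2 = -9 + 25 = 16)
1/((-158 - 72*L(1, -7)) + x(r)) = 1/((-158 - 72*1) + 16) = 1/((-158 - 72) + 16) = 1/(-230 + 16) = 1/(-214) = -1/214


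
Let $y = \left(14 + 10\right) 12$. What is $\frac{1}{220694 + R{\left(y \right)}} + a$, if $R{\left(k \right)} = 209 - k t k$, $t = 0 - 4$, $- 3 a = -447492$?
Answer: $\frac{82439810357}{552679} \approx 1.4916 \cdot 10^{5}$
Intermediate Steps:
$a = 149164$ ($a = \left(- \frac{1}{3}\right) \left(-447492\right) = 149164$)
$t = -4$ ($t = 0 - 4 = -4$)
$y = 288$ ($y = 24 \cdot 12 = 288$)
$R{\left(k \right)} = 209 + 4 k^{2}$ ($R{\left(k \right)} = 209 - k \left(-4\right) k = 209 - - 4 k k = 209 - - 4 k^{2} = 209 + 4 k^{2}$)
$\frac{1}{220694 + R{\left(y \right)}} + a = \frac{1}{220694 + \left(209 + 4 \cdot 288^{2}\right)} + 149164 = \frac{1}{220694 + \left(209 + 4 \cdot 82944\right)} + 149164 = \frac{1}{220694 + \left(209 + 331776\right)} + 149164 = \frac{1}{220694 + 331985} + 149164 = \frac{1}{552679} + 149164 = \frac{82439810357}{552679}$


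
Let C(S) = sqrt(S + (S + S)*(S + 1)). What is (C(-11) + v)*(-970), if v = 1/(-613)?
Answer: 970/613 - 970*sqrt(209) ≈ -14022.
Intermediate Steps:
v = -1/613 ≈ -0.0016313
C(S) = sqrt(S + 2*S*(1 + S)) (C(S) = sqrt(S + (2*S)*(1 + S)) = sqrt(S + 2*S*(1 + S)))
(C(-11) + v)*(-970) = (sqrt(-11*(3 + 2*(-11))) - 1/613)*(-970) = (sqrt(-11*(3 - 22)) - 1/613)*(-970) = (sqrt(-11*(-19)) - 1/613)*(-970) = (sqrt(209) - 1/613)*(-970) = (-1/613 + sqrt(209))*(-970) = 970/613 - 970*sqrt(209)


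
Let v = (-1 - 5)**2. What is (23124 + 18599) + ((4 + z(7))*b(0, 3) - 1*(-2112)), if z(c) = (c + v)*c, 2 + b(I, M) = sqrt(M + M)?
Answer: 43225 + 305*sqrt(6) ≈ 43972.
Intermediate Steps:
v = 36 (v = (-6)**2 = 36)
b(I, M) = -2 + sqrt(2)*sqrt(M) (b(I, M) = -2 + sqrt(M + M) = -2 + sqrt(2*M) = -2 + sqrt(2)*sqrt(M))
z(c) = c*(36 + c) (z(c) = (c + 36)*c = (36 + c)*c = c*(36 + c))
(23124 + 18599) + ((4 + z(7))*b(0, 3) - 1*(-2112)) = (23124 + 18599) + ((4 + 7*(36 + 7))*(-2 + sqrt(2)*sqrt(3)) - 1*(-2112)) = 41723 + ((4 + 7*43)*(-2 + sqrt(6)) + 2112) = 41723 + ((4 + 301)*(-2 + sqrt(6)) + 2112) = 41723 + (305*(-2 + sqrt(6)) + 2112) = 41723 + ((-610 + 305*sqrt(6)) + 2112) = 41723 + (1502 + 305*sqrt(6)) = 43225 + 305*sqrt(6)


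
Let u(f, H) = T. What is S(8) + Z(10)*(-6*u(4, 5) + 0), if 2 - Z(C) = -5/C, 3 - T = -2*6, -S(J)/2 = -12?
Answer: -201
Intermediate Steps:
S(J) = 24 (S(J) = -2*(-12) = 24)
T = 15 (T = 3 - (-2)*6 = 3 - 1*(-12) = 3 + 12 = 15)
u(f, H) = 15
Z(C) = 2 + 5/C (Z(C) = 2 - (-5)/C = 2 + 5/C)
S(8) + Z(10)*(-6*u(4, 5) + 0) = 24 + (2 + 5/10)*(-6*15 + 0) = 24 + (2 + 5*(⅒))*(-90 + 0) = 24 + (2 + ½)*(-90) = 24 + (5/2)*(-90) = 24 - 225 = -201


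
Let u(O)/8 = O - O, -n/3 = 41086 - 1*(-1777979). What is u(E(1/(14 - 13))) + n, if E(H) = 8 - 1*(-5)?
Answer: -5457195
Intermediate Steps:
n = -5457195 (n = -3*(41086 - 1*(-1777979)) = -3*(41086 + 1777979) = -3*1819065 = -5457195)
E(H) = 13 (E(H) = 8 + 5 = 13)
u(O) = 0 (u(O) = 8*(O - O) = 8*0 = 0)
u(E(1/(14 - 13))) + n = 0 - 5457195 = -5457195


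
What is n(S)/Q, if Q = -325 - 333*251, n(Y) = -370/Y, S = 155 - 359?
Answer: -185/8558616 ≈ -2.1616e-5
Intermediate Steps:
S = -204
Q = -83908 (Q = -325 - 83583 = -83908)
n(S)/Q = -370/(-204)/(-83908) = -370*(-1/204)*(-1/83908) = (185/102)*(-1/83908) = -185/8558616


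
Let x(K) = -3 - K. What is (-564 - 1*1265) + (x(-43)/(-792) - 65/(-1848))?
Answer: -10140061/5544 ≈ -1829.0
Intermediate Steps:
(-564 - 1*1265) + (x(-43)/(-792) - 65/(-1848)) = (-564 - 1*1265) + ((-3 - 1*(-43))/(-792) - 65/(-1848)) = (-564 - 1265) + ((-3 + 43)*(-1/792) - 65*(-1/1848)) = -1829 + (40*(-1/792) + 65/1848) = -1829 + (-5/99 + 65/1848) = -1829 - 85/5544 = -10140061/5544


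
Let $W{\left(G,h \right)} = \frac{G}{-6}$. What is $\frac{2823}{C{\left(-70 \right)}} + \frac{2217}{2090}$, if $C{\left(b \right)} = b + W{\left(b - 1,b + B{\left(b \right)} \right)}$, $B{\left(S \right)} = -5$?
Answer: $- \frac{34626687}{729410} \approx -47.472$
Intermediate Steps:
$W{\left(G,h \right)} = - \frac{G}{6}$ ($W{\left(G,h \right)} = G \left(- \frac{1}{6}\right) = - \frac{G}{6}$)
$C{\left(b \right)} = \frac{1}{6} + \frac{5 b}{6}$ ($C{\left(b \right)} = b - \frac{b - 1}{6} = b - \frac{-1 + b}{6} = b - \left(- \frac{1}{6} + \frac{b}{6}\right) = \frac{1}{6} + \frac{5 b}{6}$)
$\frac{2823}{C{\left(-70 \right)}} + \frac{2217}{2090} = \frac{2823}{\frac{1}{6} + \frac{5}{6} \left(-70\right)} + \frac{2217}{2090} = \frac{2823}{\frac{1}{6} - \frac{175}{3}} + 2217 \cdot \frac{1}{2090} = \frac{2823}{- \frac{349}{6}} + \frac{2217}{2090} = 2823 \left(- \frac{6}{349}\right) + \frac{2217}{2090} = - \frac{16938}{349} + \frac{2217}{2090} = - \frac{34626687}{729410}$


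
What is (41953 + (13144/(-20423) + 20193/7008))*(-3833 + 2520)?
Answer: -202162191538113/3669856 ≈ -5.5087e+7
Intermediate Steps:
(41953 + (13144/(-20423) + 20193/7008))*(-3833 + 2520) = (41953 + (13144*(-1/20423) + 20193*(1/7008)))*(-1313) = (41953 + (-13144/20423 + 6731/2336))*(-1313) = (41953 + 106762829/47708128)*(-1313) = (2001605856813/47708128)*(-1313) = -202162191538113/3669856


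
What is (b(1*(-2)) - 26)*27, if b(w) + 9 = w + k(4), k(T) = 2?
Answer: -945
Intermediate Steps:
b(w) = -7 + w (b(w) = -9 + (w + 2) = -9 + (2 + w) = -7 + w)
(b(1*(-2)) - 26)*27 = ((-7 + 1*(-2)) - 26)*27 = ((-7 - 2) - 26)*27 = (-9 - 26)*27 = -35*27 = -945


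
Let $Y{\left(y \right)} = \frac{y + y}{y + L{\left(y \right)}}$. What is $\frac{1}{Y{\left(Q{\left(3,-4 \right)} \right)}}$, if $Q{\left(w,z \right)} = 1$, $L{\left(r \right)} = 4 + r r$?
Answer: $3$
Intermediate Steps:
$L{\left(r \right)} = 4 + r^{2}$
$Y{\left(y \right)} = \frac{2 y}{4 + y + y^{2}}$ ($Y{\left(y \right)} = \frac{y + y}{y + \left(4 + y^{2}\right)} = \frac{2 y}{4 + y + y^{2}}$)
$\frac{1}{Y{\left(Q{\left(3,-4 \right)} \right)}} = \frac{1}{2 \cdot 1 \frac{1}{4 + 1 + 1^{2}}} = \frac{1}{2 \cdot 1 \frac{1}{4 + 1 + 1}} = \frac{1}{2 \cdot 1 \cdot \frac{1}{6}} = \frac{1}{\frac{1}{3}} = 3$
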